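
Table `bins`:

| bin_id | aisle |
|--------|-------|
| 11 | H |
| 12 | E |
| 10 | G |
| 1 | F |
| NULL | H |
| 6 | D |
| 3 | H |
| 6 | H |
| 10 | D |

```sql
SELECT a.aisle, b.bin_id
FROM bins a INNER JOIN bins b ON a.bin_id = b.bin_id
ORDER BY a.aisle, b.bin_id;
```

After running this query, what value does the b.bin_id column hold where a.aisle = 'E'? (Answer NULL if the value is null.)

12

INNER JOIN keeps only pairs where the ON condition holds.
Matching on a.bin_id = b.bin_id. A NULL in a compared column never satisfies the condition.
- a row (bin_id=11): matches 1 b row(s) → 1 output row(s).
- a row (bin_id=12): matches 1 b row(s) → 1 output row(s).
- a row (bin_id=10): matches 2 b row(s) → 2 output row(s).
- a row (bin_id=1): matches 1 b row(s) → 1 output row(s).
- a row (bin_id=NULL): no match → dropped.
- a row (bin_id=6): matches 2 b row(s) → 2 output row(s).
- a row (bin_id=3): matches 1 b row(s) → 1 output row(s).
- a row (bin_id=6): matches 2 b row(s) → 2 output row(s).
- a row (bin_id=10): matches 2 b row(s) → 2 output row(s).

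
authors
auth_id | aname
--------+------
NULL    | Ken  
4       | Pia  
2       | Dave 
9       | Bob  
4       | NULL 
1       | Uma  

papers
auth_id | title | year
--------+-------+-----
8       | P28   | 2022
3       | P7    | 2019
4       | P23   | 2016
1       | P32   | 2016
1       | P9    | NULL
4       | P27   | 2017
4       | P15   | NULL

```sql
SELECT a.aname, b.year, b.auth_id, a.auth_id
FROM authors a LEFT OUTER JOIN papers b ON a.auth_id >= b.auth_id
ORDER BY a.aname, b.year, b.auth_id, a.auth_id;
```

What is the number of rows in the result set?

24

LEFT JOIN keeps every row from `authors`; unmatched rows get NULL for `papers`'s columns.
Matching on a.auth_id >= b.auth_id. A NULL in a compared column never satisfies the condition.
- a (auth_id=NULL) has no partner → padded with NULL.
- a (auth_id=4) pairs with 6 row(s) of b.
- a (auth_id=2) pairs with 2 row(s) of b.
- a (auth_id=9) pairs with 7 row(s) of b.
- a (auth_id=4) pairs with 6 row(s) of b.
- a (auth_id=1) pairs with 2 row(s) of b.
Total: 23 matched + 1 padded = 24 rows.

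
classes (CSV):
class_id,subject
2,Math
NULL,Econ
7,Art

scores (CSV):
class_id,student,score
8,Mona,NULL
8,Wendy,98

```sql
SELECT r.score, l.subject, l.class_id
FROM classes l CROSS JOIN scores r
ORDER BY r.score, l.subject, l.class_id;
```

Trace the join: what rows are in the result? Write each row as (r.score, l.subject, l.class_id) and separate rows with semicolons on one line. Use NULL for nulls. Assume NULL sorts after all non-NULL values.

(98, Art, 7); (98, Econ, NULL); (98, Math, 2); (NULL, Art, 7); (NULL, Econ, NULL); (NULL, Math, 2)

CROSS JOIN pairs every row of `classes` with every row of `scores`: 3 × 2 = 6 rows.
After projecting and ordering:
r.score | l.subject | l.class_id
98 | Art | 7
98 | Econ | NULL
98 | Math | 2
NULL | Art | 7
NULL | Econ | NULL
NULL | Math | 2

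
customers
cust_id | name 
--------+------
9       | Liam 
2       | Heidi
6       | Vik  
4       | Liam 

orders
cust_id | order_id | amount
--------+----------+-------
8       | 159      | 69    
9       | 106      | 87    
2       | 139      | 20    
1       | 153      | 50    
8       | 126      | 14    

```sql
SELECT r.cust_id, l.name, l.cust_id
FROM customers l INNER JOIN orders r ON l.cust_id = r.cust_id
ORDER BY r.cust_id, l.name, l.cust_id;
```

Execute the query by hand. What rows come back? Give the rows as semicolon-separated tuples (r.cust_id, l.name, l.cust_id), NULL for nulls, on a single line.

INNER JOIN keeps only pairs where the ON condition holds.
Matching on l.cust_id = r.cust_id.
- l (cust_id=9) pairs with 1 row(s) of r.
- l (cust_id=2) pairs with 1 row(s) of r.
- l (cust_id=6) has no partner → excluded.
- l (cust_id=4) has no partner → excluded.
After projecting and ordering:
r.cust_id | l.name | l.cust_id
2 | Heidi | 2
9 | Liam | 9

(2, Heidi, 2); (9, Liam, 9)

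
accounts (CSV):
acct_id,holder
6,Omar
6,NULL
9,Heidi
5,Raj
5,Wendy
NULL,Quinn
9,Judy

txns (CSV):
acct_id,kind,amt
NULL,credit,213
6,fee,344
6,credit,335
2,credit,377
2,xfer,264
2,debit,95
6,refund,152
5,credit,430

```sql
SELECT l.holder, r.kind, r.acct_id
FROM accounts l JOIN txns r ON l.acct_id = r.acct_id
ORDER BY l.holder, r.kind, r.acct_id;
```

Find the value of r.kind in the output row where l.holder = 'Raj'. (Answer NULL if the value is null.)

INNER JOIN keeps only pairs where the ON condition holds.
Matching on l.acct_id = r.acct_id. A NULL in a compared column never satisfies the condition.
Matched pairs: 8.

credit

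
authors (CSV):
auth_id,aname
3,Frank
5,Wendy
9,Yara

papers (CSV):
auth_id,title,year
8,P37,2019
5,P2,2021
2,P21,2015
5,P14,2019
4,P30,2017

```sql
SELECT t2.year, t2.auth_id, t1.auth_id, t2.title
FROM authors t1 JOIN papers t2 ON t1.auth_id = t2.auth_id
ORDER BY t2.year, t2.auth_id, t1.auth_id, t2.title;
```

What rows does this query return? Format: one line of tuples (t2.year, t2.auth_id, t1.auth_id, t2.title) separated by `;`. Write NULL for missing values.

(2019, 5, 5, P14); (2021, 5, 5, P2)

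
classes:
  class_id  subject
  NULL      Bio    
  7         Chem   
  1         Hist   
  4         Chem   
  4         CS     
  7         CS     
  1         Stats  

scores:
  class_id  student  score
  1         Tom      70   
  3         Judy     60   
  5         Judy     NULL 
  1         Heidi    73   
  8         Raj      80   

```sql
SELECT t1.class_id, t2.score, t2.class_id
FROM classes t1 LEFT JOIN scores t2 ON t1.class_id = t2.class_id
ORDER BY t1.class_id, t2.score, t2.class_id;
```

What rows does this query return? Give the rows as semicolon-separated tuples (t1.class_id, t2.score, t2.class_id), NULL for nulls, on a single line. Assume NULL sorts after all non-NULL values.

LEFT JOIN keeps every row from `classes`; unmatched rows get NULL for `scores`'s columns.
Matching on t1.class_id = t2.class_id. A NULL in a compared column never satisfies the condition.
- class_id=NULL: no t2 row matches, row kept with t2 columns NULL.
- class_id=7: no t2 row matches, row kept with t2 columns NULL.
- class_id=1: 2 matching t2 row(s), so 2 row(s) emitted.
- class_id=4: no t2 row matches, row kept with t2 columns NULL.
- class_id=4: no t2 row matches, row kept with t2 columns NULL.
- class_id=7: no t2 row matches, row kept with t2 columns NULL.
- class_id=1: 2 matching t2 row(s), so 2 row(s) emitted.
After projecting and ordering:
t1.class_id | t2.score | t2.class_id
1 | 70 | 1
1 | 70 | 1
1 | 73 | 1
1 | 73 | 1
4 | NULL | NULL
4 | NULL | NULL
7 | NULL | NULL
7 | NULL | NULL
NULL | NULL | NULL

(1, 70, 1); (1, 70, 1); (1, 73, 1); (1, 73, 1); (4, NULL, NULL); (4, NULL, NULL); (7, NULL, NULL); (7, NULL, NULL); (NULL, NULL, NULL)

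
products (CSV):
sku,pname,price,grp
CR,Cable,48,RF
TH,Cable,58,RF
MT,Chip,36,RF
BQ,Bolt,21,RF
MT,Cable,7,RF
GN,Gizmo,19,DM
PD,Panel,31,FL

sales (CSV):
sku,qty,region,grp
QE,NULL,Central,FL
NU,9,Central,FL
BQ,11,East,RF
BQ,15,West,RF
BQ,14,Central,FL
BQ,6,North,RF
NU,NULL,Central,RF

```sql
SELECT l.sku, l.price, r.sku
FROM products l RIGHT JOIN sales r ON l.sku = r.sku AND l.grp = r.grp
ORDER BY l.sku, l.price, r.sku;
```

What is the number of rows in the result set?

7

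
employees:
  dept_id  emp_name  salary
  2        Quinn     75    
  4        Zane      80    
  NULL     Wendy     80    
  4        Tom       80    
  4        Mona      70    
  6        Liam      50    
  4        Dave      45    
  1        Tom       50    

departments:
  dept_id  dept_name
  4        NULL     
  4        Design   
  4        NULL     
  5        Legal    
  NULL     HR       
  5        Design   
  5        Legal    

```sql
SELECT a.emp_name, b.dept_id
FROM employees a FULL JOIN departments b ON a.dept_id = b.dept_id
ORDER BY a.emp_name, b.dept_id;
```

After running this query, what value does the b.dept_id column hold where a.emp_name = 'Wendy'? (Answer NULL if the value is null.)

NULL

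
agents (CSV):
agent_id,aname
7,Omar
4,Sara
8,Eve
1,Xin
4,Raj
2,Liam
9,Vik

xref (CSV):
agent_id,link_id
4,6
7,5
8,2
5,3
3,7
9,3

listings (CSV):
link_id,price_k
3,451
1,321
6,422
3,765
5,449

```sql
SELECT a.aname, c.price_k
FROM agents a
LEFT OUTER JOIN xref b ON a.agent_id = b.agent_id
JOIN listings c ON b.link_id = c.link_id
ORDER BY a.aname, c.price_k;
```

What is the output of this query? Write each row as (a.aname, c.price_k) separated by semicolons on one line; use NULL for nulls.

(Omar, 449); (Raj, 422); (Sara, 422); (Vik, 451); (Vik, 765)

Joins associate left-to-right: agents LEFT JOIN xref on agent_id gives 7 intermediate row(s).
Then INNER JOIN `listings c` on link_id: keep only rows whose b.link_id appears in c.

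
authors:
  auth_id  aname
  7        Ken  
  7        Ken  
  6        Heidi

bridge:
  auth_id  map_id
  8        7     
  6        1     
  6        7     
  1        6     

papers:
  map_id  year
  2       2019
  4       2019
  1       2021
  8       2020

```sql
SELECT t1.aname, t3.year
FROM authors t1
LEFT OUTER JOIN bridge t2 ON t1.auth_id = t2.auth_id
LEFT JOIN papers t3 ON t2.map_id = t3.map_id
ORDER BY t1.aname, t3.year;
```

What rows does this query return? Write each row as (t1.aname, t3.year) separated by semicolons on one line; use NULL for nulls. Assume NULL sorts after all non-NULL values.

(Heidi, 2021); (Heidi, NULL); (Ken, NULL); (Ken, NULL)

Joins associate left-to-right: authors LEFT JOIN bridge on auth_id gives 4 intermediate row(s).
Then LEFT JOIN `papers t3` on map_id: each of those 4 rows is kept; rows whose t2.map_id has no match in t3 get NULL for t3's columns.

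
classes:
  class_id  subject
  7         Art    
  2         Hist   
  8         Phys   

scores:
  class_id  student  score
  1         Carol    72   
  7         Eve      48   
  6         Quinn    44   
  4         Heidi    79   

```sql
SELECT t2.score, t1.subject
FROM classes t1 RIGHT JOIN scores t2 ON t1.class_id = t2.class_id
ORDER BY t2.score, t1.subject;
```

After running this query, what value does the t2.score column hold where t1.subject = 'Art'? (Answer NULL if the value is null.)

RIGHT JOIN keeps every row from `scores`; unmatched rows get NULL for `classes`'s columns.
Matching on t1.class_id = t2.class_id.
Matched pairs: 1; unmatched t2 rows kept: 3.

48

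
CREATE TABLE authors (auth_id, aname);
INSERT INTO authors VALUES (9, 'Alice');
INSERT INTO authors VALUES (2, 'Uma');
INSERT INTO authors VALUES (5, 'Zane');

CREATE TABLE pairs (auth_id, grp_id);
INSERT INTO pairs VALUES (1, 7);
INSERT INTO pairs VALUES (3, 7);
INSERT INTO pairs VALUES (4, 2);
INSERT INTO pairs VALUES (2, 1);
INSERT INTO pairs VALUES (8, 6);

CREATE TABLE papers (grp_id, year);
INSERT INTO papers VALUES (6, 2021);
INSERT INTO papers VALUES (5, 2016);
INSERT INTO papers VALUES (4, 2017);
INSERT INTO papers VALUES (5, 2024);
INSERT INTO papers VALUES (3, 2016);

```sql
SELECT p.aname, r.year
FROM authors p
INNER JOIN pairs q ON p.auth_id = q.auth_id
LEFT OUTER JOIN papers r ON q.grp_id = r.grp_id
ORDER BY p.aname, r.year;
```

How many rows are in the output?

1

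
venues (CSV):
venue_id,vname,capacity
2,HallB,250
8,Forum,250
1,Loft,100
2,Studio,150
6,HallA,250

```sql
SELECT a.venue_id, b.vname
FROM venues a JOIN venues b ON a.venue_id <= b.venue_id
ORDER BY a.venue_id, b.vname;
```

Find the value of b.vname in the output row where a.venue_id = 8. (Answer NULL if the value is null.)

Forum

INNER JOIN keeps only pairs where the ON condition holds.
Matching on a.venue_id <= b.venue_id.
Matched pairs: 16.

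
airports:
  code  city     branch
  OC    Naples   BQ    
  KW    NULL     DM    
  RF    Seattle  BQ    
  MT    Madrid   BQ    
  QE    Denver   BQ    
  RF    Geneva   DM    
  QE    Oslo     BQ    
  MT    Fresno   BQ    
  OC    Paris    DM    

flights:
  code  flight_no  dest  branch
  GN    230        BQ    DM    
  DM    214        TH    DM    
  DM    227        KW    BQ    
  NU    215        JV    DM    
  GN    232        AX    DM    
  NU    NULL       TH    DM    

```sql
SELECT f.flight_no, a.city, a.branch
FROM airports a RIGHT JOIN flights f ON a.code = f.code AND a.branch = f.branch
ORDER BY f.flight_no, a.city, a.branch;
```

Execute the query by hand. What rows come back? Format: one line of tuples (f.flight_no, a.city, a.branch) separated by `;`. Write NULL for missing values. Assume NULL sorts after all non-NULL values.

(214, NULL, NULL); (215, NULL, NULL); (227, NULL, NULL); (230, NULL, NULL); (232, NULL, NULL); (NULL, NULL, NULL)

RIGHT JOIN keeps every row from `flights`; unmatched rows get NULL for `airports`'s columns.
Matching on a.code = f.code AND a.branch = f.branch.
- a (code=OC, branch=BQ) has no partner in f.
- a (code=KW, branch=DM) has no partner in f.
- a (code=RF, branch=BQ) has no partner in f.
- a (code=MT, branch=BQ) has no partner in f.
- a (code=QE, branch=BQ) has no partner in f.
- a (code=RF, branch=DM) has no partner in f.
- a (code=QE, branch=BQ) has no partner in f.
- a (code=MT, branch=BQ) has no partner in f.
- a (code=OC, branch=DM) has no partner in f.
- 6 row(s) from f found no a partner → padded with NULL.
After projecting and ordering:
f.flight_no | a.city | a.branch
214 | NULL | NULL
215 | NULL | NULL
227 | NULL | NULL
230 | NULL | NULL
232 | NULL | NULL
NULL | NULL | NULL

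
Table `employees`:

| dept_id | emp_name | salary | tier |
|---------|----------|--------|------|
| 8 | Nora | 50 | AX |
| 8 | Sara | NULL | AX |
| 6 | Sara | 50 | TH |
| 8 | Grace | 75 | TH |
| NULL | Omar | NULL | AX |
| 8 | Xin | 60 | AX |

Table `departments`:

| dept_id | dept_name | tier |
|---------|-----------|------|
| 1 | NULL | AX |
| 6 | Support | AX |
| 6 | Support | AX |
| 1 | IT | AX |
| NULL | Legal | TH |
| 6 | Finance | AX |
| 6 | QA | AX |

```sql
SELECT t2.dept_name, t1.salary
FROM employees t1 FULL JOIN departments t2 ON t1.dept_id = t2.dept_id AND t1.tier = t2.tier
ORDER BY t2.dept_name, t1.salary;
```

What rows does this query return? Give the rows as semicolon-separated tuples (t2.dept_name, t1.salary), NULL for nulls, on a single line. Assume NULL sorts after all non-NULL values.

FULL OUTER JOIN keeps every row from both sides; unmatched rows get NULL for the other side's columns.
Matching on t1.dept_id = t2.dept_id AND t1.tier = t2.tier. A NULL in a compared column never satisfies the condition.
- t1 row (dept_id=8, tier=AX): no match → kept, t2 columns NULL.
- t1 row (dept_id=8, tier=AX): no match → kept, t2 columns NULL.
- t1 row (dept_id=6, tier=TH): no match → kept, t2 columns NULL.
- t1 row (dept_id=8, tier=TH): no match → kept, t2 columns NULL.
- t1 row (dept_id=NULL, tier=AX): no match → kept, t2 columns NULL.
- t1 row (dept_id=8, tier=AX): no match → kept, t2 columns NULL.
- 7 t2 row(s) had no t1 match → kept, t1 columns NULL.

(Finance, NULL); (IT, NULL); (Legal, NULL); (QA, NULL); (Support, NULL); (Support, NULL); (NULL, 50); (NULL, 50); (NULL, 60); (NULL, 75); (NULL, NULL); (NULL, NULL); (NULL, NULL)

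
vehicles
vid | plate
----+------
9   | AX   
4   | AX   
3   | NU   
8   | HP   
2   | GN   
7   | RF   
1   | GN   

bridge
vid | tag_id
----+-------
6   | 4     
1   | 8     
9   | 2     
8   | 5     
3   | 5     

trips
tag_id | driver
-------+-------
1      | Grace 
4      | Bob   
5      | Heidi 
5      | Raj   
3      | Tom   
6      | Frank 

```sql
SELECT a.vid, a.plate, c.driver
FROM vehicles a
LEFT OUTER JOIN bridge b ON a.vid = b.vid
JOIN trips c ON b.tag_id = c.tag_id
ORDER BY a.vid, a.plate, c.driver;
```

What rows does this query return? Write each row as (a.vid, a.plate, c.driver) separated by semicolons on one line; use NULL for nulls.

(3, NU, Heidi); (3, NU, Raj); (8, HP, Heidi); (8, HP, Raj)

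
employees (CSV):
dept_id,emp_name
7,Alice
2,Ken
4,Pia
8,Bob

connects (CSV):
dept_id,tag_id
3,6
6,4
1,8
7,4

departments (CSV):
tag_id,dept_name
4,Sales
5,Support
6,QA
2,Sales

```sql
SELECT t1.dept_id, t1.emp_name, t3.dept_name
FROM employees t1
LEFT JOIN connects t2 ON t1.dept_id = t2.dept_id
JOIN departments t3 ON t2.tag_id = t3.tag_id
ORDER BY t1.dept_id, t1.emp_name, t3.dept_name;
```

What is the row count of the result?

1

Joins associate left-to-right: employees LEFT JOIN connects on dept_id gives 4 intermediate row(s).
Then INNER JOIN `departments t3` on tag_id: keep only rows whose t2.tag_id appears in t3.
Result: 1 row(s).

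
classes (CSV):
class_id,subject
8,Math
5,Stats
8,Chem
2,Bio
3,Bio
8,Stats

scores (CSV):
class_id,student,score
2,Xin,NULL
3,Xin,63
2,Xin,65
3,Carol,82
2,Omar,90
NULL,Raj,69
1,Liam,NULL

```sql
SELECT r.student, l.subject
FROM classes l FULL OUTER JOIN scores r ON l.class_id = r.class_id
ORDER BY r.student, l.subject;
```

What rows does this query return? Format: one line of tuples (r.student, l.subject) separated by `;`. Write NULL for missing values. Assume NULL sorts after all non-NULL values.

FULL OUTER JOIN keeps every row from both sides; unmatched rows get NULL for the other side's columns.
Matching on l.class_id = r.class_id. A NULL in a compared column never satisfies the condition.
- l[0] class_id=8 → no match; kept with NULLs on the r side.
- l[1] class_id=5 → no match; kept with NULLs on the r side.
- l[2] class_id=8 → no match; kept with NULLs on the r side.
- l[3] class_id=2 → 3 match(es) in r → 3 row(s).
- l[4] class_id=3 → 2 match(es) in r → 2 row(s).
- l[5] class_id=8 → no match; kept with NULLs on the r side.
- 2 row(s) from r found no l partner → padded with NULL.

(Carol, Bio); (Liam, NULL); (Omar, Bio); (Raj, NULL); (Xin, Bio); (Xin, Bio); (Xin, Bio); (NULL, Chem); (NULL, Math); (NULL, Stats); (NULL, Stats)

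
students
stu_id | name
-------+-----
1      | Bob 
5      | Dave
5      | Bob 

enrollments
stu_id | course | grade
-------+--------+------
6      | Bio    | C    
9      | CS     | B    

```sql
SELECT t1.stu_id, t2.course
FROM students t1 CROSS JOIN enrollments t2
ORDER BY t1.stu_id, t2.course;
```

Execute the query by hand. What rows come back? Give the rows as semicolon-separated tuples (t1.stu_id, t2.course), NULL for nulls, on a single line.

CROSS JOIN pairs every row of `students` with every row of `enrollments`: 3 × 2 = 6 rows.

(1, Bio); (1, CS); (5, Bio); (5, Bio); (5, CS); (5, CS)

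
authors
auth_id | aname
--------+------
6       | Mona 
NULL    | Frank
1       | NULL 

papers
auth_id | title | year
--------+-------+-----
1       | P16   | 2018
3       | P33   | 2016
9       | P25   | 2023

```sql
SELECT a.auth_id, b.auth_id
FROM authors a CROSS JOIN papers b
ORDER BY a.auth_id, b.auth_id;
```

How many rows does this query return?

9

CROSS JOIN pairs every row of `authors` with every row of `papers`: 3 × 3 = 9 rows.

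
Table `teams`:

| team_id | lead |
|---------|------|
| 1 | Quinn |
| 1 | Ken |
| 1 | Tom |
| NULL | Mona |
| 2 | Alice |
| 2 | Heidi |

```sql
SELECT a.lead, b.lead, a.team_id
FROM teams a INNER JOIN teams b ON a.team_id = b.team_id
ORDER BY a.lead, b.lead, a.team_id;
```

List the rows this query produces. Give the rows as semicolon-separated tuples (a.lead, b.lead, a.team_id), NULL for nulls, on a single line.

INNER JOIN keeps only pairs where the ON condition holds.
Matching on a.team_id = b.team_id. A NULL in a compared column never satisfies the condition.
Matched pairs: 13.

(Alice, Alice, 2); (Alice, Heidi, 2); (Heidi, Alice, 2); (Heidi, Heidi, 2); (Ken, Ken, 1); (Ken, Quinn, 1); (Ken, Tom, 1); (Quinn, Ken, 1); (Quinn, Quinn, 1); (Quinn, Tom, 1); (Tom, Ken, 1); (Tom, Quinn, 1); (Tom, Tom, 1)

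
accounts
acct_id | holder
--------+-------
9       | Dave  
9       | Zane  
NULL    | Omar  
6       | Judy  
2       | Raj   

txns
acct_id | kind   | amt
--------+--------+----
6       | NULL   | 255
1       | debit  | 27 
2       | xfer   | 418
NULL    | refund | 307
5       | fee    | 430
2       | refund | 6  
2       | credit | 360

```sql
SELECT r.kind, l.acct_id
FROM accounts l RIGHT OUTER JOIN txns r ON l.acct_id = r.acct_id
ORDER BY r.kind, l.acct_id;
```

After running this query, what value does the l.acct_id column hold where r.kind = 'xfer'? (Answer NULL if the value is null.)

2

RIGHT JOIN keeps every row from `txns`; unmatched rows get NULL for `accounts`'s columns.
Matching on l.acct_id = r.acct_id. A NULL in a compared column never satisfies the condition.
Matched pairs: 4; unmatched r rows kept: 3.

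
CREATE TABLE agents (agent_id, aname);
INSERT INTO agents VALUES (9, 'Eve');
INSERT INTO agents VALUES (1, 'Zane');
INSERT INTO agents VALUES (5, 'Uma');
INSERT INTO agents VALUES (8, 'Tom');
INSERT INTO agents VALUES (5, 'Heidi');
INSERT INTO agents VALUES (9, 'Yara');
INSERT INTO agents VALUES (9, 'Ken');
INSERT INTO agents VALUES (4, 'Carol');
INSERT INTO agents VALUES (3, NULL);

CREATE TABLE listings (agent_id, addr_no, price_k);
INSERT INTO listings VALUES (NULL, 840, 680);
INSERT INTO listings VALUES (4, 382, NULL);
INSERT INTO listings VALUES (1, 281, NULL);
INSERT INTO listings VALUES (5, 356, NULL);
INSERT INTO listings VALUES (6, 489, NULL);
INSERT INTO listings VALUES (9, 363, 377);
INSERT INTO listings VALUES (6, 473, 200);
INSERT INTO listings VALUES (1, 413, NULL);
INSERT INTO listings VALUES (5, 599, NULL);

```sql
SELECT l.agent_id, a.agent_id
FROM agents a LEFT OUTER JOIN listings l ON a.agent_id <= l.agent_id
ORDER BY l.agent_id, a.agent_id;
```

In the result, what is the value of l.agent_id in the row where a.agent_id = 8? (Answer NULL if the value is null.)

9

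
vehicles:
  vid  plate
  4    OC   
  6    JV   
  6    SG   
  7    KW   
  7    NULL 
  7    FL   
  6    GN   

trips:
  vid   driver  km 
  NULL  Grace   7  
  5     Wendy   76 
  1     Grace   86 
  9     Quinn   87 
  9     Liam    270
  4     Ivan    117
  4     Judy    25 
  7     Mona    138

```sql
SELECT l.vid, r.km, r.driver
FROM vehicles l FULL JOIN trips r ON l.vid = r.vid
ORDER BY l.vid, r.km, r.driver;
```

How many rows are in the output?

13

FULL OUTER JOIN keeps every row from both sides; unmatched rows get NULL for the other side's columns.
Matching on l.vid = r.vid. A NULL in a compared column never satisfies the condition.
- l[0] vid=4 → 2 match(es) in r → 2 row(s).
- l[1] vid=6 → no match; kept with NULLs on the r side.
- l[2] vid=6 → no match; kept with NULLs on the r side.
- l[3] vid=7 → 1 match(es) in r → 1 row(s).
- l[4] vid=7 → 1 match(es) in r → 1 row(s).
- l[5] vid=7 → 1 match(es) in r → 1 row(s).
- l[6] vid=6 → no match; kept with NULLs on the r side.
- 5 r row(s) had no l match → kept, l columns NULL.
Total: 5 matched + 8 padded = 13 rows.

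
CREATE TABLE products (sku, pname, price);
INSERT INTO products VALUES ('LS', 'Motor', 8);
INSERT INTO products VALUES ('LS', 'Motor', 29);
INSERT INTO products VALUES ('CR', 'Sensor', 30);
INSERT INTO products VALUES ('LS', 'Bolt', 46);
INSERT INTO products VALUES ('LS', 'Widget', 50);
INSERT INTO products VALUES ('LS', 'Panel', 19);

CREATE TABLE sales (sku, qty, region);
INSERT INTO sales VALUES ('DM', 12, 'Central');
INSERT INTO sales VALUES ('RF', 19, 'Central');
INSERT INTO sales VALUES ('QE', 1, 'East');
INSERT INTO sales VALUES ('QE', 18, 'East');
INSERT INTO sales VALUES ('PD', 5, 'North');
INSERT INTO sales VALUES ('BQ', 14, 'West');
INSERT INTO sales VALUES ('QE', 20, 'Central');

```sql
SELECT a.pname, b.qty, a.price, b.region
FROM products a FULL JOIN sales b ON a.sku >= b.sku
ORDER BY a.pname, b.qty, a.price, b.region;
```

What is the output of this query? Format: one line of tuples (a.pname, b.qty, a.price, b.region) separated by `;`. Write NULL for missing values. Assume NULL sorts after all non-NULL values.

(Bolt, 12, 46, Central); (Bolt, 14, 46, West); (Motor, 12, 8, Central); (Motor, 12, 29, Central); (Motor, 14, 8, West); (Motor, 14, 29, West); (Panel, 12, 19, Central); (Panel, 14, 19, West); (Sensor, 14, 30, West); (Widget, 12, 50, Central); (Widget, 14, 50, West); (NULL, 1, NULL, East); (NULL, 5, NULL, North); (NULL, 18, NULL, East); (NULL, 19, NULL, Central); (NULL, 20, NULL, Central)

FULL OUTER JOIN keeps every row from both sides; unmatched rows get NULL for the other side's columns.
Matching on a.sku >= b.sku.
- a[0] sku=LS → 2 match(es) in b → 2 row(s).
- a[1] sku=LS → 2 match(es) in b → 2 row(s).
- a[2] sku=CR → 1 match(es) in b → 1 row(s).
- a[3] sku=LS → 2 match(es) in b → 2 row(s).
- a[4] sku=LS → 2 match(es) in b → 2 row(s).
- a[5] sku=LS → 2 match(es) in b → 2 row(s).
- 5 b row(s) had no a match → kept, a columns NULL.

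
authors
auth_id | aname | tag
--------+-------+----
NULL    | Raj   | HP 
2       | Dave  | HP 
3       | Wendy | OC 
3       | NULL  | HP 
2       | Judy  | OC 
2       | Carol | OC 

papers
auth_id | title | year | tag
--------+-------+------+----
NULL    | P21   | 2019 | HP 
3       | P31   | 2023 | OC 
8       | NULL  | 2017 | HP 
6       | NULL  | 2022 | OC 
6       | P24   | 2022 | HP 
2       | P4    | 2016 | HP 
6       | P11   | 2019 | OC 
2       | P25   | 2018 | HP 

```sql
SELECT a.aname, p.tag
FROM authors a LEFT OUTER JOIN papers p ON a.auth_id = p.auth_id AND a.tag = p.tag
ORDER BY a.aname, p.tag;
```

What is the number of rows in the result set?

7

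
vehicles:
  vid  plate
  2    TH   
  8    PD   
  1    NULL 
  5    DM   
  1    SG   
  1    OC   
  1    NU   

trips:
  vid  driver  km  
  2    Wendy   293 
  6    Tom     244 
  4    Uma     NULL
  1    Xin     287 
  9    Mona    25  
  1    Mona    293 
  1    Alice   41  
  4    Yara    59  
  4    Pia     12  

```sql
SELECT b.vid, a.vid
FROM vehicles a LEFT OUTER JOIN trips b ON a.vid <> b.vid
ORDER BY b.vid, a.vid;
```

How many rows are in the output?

50

LEFT JOIN keeps every row from `vehicles`; unmatched rows get NULL for `trips`'s columns.
Matching on a.vid <> b.vid.
Matched pairs: 50; unmatched a rows kept: 0.
Total: 50 rows.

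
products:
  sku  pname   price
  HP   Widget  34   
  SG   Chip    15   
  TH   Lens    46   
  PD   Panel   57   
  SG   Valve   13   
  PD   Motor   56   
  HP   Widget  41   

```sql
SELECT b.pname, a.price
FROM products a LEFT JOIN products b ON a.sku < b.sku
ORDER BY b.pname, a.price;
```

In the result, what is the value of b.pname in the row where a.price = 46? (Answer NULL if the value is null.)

LEFT JOIN keeps every row from `products a`; unmatched rows get NULL for `products b`'s columns.
Matching on a.sku < b.sku.
- a[0] sku=HP → 5 match(es) in b → 5 row(s).
- a[1] sku=SG → 1 match(es) in b → 1 row(s).
- a[2] sku=TH → no match; kept with NULLs on the b side.
- a[3] sku=PD → 3 match(es) in b → 3 row(s).
- a[4] sku=SG → 1 match(es) in b → 1 row(s).
- a[5] sku=PD → 3 match(es) in b → 3 row(s).
- a[6] sku=HP → 5 match(es) in b → 5 row(s).

NULL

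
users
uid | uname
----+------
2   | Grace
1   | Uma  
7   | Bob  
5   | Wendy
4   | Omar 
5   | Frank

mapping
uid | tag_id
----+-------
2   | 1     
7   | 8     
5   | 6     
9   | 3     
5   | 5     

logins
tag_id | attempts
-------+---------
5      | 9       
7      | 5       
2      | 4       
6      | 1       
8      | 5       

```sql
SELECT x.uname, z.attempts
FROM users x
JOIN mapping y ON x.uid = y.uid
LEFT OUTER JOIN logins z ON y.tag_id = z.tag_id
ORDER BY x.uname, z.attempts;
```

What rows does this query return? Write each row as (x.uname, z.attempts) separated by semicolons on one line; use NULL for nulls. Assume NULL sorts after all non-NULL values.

Step 1 — x INNER JOIN y on uid → 6 row(s).
Then LEFT JOIN `logins z` on tag_id: each of those 6 rows is kept; rows whose y.tag_id has no match in z get NULL for z's columns.

(Bob, 5); (Frank, 1); (Frank, 9); (Grace, NULL); (Wendy, 1); (Wendy, 9)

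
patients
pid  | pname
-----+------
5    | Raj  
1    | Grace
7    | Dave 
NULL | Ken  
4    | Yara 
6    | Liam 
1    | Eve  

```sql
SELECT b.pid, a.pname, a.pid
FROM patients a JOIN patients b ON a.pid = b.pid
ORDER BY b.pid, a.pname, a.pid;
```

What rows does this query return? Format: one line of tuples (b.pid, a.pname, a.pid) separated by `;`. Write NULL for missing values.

INNER JOIN keeps only pairs where the ON condition holds.
Matching on a.pid = b.pid. A NULL in a compared column never satisfies the condition.
Matched pairs: 8.

(1, Eve, 1); (1, Eve, 1); (1, Grace, 1); (1, Grace, 1); (4, Yara, 4); (5, Raj, 5); (6, Liam, 6); (7, Dave, 7)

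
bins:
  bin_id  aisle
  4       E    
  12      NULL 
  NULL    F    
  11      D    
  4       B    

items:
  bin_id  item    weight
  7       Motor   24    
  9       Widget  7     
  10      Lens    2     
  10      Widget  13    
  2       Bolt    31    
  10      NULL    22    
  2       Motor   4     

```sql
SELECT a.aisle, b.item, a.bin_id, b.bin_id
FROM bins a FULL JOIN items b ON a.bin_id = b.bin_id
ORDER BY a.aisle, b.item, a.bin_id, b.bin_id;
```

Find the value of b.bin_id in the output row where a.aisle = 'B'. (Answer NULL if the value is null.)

FULL OUTER JOIN keeps every row from both sides; unmatched rows get NULL for the other side's columns.
Matching on a.bin_id = b.bin_id. A NULL in a compared column never satisfies the condition.
- a row (bin_id=4): no match → kept, b columns NULL.
- a row (bin_id=12): no match → kept, b columns NULL.
- a row (bin_id=NULL): no match → kept, b columns NULL.
- a row (bin_id=11): no match → kept, b columns NULL.
- a row (bin_id=4): no match → kept, b columns NULL.
- 7 b row(s) had no a match → kept, a columns NULL.

NULL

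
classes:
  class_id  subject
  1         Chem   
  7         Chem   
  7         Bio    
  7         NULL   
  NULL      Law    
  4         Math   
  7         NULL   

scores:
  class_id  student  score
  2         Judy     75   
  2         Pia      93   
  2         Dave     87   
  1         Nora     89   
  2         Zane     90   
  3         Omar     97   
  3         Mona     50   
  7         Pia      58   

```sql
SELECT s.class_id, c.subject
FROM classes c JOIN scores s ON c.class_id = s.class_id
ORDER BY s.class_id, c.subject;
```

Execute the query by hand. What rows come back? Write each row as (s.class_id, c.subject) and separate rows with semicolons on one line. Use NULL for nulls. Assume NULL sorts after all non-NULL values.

(1, Chem); (7, Bio); (7, Chem); (7, NULL); (7, NULL)

INNER JOIN keeps only pairs where the ON condition holds.
Matching on c.class_id = s.class_id. A NULL in a compared column never satisfies the condition.
Matched pairs: 5.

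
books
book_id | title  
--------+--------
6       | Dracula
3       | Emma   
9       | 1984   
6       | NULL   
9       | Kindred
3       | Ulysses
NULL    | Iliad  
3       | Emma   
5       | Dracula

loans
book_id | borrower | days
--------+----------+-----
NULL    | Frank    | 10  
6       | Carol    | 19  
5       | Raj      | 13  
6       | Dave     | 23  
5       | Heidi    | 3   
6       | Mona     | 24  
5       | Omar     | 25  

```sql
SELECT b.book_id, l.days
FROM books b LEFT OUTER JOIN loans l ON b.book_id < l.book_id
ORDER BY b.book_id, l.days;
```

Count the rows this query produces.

26

LEFT JOIN keeps every row from `books`; unmatched rows get NULL for `loans`'s columns.
Matching on b.book_id < l.book_id. A NULL in a compared column never satisfies the condition.
- book_id=6: no l row matches, row kept with l columns NULL.
- book_id=3: 6 matching l row(s), so 6 row(s) emitted.
- book_id=9: no l row matches, row kept with l columns NULL.
- book_id=6: no l row matches, row kept with l columns NULL.
- book_id=9: no l row matches, row kept with l columns NULL.
- book_id=3: 6 matching l row(s), so 6 row(s) emitted.
- book_id=NULL: no l row matches, row kept with l columns NULL.
- book_id=3: 6 matching l row(s), so 6 row(s) emitted.
- book_id=5: 3 matching l row(s), so 3 row(s) emitted.
Total: 21 matched + 5 padded = 26 rows.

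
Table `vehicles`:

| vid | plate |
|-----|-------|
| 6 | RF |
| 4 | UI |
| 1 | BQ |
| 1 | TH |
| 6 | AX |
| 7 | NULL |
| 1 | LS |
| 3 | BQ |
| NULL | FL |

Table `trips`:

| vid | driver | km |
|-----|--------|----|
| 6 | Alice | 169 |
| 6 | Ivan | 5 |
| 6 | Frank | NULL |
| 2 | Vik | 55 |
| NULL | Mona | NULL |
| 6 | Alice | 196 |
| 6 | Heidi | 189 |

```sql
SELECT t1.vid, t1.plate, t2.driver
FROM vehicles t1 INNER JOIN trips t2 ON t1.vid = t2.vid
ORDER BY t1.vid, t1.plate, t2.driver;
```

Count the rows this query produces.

10

INNER JOIN keeps only pairs where the ON condition holds.
Matching on t1.vid = t2.vid. A NULL in a compared column never satisfies the condition.
Matched pairs: 10.
Total: 10 rows.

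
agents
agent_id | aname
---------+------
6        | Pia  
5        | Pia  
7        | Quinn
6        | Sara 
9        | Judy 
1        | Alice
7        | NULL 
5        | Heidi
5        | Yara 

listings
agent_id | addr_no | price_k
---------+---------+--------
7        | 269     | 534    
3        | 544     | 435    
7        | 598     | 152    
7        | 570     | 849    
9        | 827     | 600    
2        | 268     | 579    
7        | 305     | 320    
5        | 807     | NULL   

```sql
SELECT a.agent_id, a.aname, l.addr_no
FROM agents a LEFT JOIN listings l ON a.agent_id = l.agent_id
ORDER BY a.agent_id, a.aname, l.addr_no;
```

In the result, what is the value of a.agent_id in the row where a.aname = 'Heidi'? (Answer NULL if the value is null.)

LEFT JOIN keeps every row from `agents`; unmatched rows get NULL for `listings`'s columns.
Matching on a.agent_id = l.agent_id.
Matched pairs: 12; unmatched a rows kept: 3.

5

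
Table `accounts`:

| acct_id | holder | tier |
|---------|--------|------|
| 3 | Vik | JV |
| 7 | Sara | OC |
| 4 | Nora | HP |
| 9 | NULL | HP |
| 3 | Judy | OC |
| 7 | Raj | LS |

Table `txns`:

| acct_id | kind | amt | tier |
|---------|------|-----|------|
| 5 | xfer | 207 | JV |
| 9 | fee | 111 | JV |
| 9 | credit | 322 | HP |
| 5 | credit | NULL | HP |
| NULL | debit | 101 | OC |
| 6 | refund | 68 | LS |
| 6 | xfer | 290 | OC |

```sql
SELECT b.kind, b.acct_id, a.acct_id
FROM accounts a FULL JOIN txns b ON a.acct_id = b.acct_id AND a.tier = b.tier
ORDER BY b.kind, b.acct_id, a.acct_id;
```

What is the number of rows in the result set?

12

FULL OUTER JOIN keeps every row from both sides; unmatched rows get NULL for the other side's columns.
Matching on a.acct_id = b.acct_id AND a.tier = b.tier. A NULL in a compared column never satisfies the condition.
- a[0] acct_id=3, tier=JV → no match; kept with NULLs on the b side.
- a[1] acct_id=7, tier=OC → no match; kept with NULLs on the b side.
- a[2] acct_id=4, tier=HP → no match; kept with NULLs on the b side.
- a[3] acct_id=9, tier=HP → 1 match(es) in b → 1 row(s).
- a[4] acct_id=3, tier=OC → no match; kept with NULLs on the b side.
- a[5] acct_id=7, tier=LS → no match; kept with NULLs on the b side.
- plus 6 unmatched b row(s), each kept with NULL a columns.
Total: 1 matched + 11 padded = 12 rows.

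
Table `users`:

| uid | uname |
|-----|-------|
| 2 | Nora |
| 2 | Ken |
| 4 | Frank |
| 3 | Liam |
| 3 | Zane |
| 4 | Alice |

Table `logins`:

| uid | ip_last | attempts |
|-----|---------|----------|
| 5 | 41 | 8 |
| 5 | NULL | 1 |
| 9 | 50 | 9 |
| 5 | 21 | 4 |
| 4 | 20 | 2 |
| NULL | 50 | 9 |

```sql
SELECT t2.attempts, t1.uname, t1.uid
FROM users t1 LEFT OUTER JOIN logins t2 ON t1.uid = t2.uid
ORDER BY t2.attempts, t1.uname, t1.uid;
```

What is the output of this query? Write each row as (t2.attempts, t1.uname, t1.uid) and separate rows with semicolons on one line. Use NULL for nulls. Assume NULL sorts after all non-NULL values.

(2, Alice, 4); (2, Frank, 4); (NULL, Ken, 2); (NULL, Liam, 3); (NULL, Nora, 2); (NULL, Zane, 3)

LEFT JOIN keeps every row from `users`; unmatched rows get NULL for `logins`'s columns.
Matching on t1.uid = t2.uid. A NULL in a compared column never satisfies the condition.
- uid=2: no t2 row matches, row kept with t2 columns NULL.
- uid=2: no t2 row matches, row kept with t2 columns NULL.
- uid=4: 1 matching t2 row(s), so 1 row(s) emitted.
- uid=3: no t2 row matches, row kept with t2 columns NULL.
- uid=3: no t2 row matches, row kept with t2 columns NULL.
- uid=4: 1 matching t2 row(s), so 1 row(s) emitted.
After projecting and ordering:
t2.attempts | t1.uname | t1.uid
2 | Alice | 4
2 | Frank | 4
NULL | Ken | 2
NULL | Liam | 3
NULL | Nora | 2
NULL | Zane | 3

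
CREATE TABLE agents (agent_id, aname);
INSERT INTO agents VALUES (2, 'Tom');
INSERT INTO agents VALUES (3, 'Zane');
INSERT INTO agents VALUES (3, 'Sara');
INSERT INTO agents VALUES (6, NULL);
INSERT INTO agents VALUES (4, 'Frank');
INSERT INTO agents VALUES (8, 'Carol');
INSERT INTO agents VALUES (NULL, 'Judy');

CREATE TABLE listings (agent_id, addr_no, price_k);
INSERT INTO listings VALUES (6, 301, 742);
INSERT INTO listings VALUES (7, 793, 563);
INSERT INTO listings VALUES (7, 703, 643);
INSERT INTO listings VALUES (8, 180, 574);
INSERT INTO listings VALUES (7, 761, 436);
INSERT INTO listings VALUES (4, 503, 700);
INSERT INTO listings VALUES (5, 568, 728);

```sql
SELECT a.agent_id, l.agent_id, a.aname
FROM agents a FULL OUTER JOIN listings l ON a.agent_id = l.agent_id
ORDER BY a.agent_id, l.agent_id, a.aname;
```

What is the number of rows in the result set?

11

FULL OUTER JOIN keeps every row from both sides; unmatched rows get NULL for the other side's columns.
Matching on a.agent_id = l.agent_id. A NULL in a compared column never satisfies the condition.
- agent_id=2: no l row matches, row kept with l columns NULL.
- agent_id=3: no l row matches, row kept with l columns NULL.
- agent_id=3: no l row matches, row kept with l columns NULL.
- agent_id=6: 1 matching l row(s), so 1 row(s) emitted.
- agent_id=4: 1 matching l row(s), so 1 row(s) emitted.
- agent_id=8: 1 matching l row(s), so 1 row(s) emitted.
- agent_id=NULL: no l row matches, row kept with l columns NULL.
- plus 4 unmatched l row(s), each kept with NULL a columns.
Total: 3 matched + 8 padded = 11 rows.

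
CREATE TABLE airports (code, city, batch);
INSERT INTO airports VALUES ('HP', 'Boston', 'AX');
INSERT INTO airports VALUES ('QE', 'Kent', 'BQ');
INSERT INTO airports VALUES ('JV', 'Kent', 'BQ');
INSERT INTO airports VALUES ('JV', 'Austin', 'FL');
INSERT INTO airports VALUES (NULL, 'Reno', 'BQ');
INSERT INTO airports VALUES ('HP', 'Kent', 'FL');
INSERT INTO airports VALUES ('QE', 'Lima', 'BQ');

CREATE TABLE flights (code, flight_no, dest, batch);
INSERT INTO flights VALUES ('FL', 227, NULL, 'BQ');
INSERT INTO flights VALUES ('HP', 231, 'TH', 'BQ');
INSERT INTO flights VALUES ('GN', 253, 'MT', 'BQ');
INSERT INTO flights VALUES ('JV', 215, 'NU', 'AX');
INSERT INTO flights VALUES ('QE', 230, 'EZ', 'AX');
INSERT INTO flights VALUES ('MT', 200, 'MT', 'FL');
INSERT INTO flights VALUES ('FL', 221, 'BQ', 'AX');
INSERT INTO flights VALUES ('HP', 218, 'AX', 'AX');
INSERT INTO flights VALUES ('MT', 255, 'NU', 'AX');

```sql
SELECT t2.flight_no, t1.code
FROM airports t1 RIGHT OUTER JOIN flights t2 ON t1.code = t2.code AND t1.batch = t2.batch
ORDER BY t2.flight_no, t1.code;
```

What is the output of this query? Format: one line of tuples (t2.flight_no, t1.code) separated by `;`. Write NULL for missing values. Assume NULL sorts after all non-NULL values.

(200, NULL); (215, NULL); (218, HP); (221, NULL); (227, NULL); (230, NULL); (231, NULL); (253, NULL); (255, NULL)

RIGHT JOIN keeps every row from `flights`; unmatched rows get NULL for `airports`'s columns.
Matching on t1.code = t2.code AND t1.batch = t2.batch. A NULL in a compared column never satisfies the condition.
- code=HP, batch=AX: 1 matching t2 row(s), so 1 row(s) emitted.
- code=QE, batch=BQ: no matching t2 row.
- code=JV, batch=BQ: no matching t2 row.
- code=JV, batch=FL: no matching t2 row.
- code=NULL, batch=BQ: no matching t2 row.
- code=HP, batch=FL: no matching t2 row.
- code=QE, batch=BQ: no matching t2 row.
- 8 row(s) from t2 found no t1 partner → padded with NULL.
After projecting and ordering:
t2.flight_no | t1.code
200 | NULL
215 | NULL
218 | HP
221 | NULL
227 | NULL
230 | NULL
231 | NULL
253 | NULL
255 | NULL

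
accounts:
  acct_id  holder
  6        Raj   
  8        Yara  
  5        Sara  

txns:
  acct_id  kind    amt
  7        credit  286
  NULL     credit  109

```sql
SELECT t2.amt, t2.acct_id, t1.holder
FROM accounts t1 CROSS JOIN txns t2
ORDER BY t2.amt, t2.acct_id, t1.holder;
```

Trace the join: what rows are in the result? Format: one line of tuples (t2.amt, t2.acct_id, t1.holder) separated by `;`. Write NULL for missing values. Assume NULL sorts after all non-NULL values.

(109, NULL, Raj); (109, NULL, Sara); (109, NULL, Yara); (286, 7, Raj); (286, 7, Sara); (286, 7, Yara)

CROSS JOIN pairs every row of `accounts` with every row of `txns`: 3 × 2 = 6 rows.
After projecting and ordering:
t2.amt | t2.acct_id | t1.holder
109 | NULL | Raj
109 | NULL | Sara
109 | NULL | Yara
286 | 7 | Raj
286 | 7 | Sara
286 | 7 | Yara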